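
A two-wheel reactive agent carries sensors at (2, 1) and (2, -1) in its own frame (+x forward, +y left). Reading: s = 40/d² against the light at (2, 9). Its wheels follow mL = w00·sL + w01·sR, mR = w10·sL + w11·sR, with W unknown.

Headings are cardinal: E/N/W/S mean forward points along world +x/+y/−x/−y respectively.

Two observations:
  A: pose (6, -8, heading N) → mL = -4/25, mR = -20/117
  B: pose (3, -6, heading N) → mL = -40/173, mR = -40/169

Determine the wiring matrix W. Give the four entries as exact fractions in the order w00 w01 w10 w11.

obs A: pose=(6,-8,N) → sL=20/117, sR=4/25, mL=-4/25, mR=-20/117
obs B: pose=(3,-6,N) → sL=40/169, sR=40/173, mL=-40/173, mR=-40/169
sensor matrix S = [[20/117, 4/25], [40/169, 40/173]]; det S = 2176/1315665
solve [mL_A; mL_B] = S·[w00; w01] and [mR_A; mR_B] = S·[w10; w11]:
  w00 = 0, w01 = -1, w10 = -1, w11 = 0

0 -1 -1 0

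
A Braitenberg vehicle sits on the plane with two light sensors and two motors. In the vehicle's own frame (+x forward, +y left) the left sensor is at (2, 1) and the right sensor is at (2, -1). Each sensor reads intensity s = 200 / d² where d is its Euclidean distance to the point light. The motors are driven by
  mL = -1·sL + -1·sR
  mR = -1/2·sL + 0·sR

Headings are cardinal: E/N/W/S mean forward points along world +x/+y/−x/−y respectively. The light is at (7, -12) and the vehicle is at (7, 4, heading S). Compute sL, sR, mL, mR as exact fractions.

left sensor world pos  = (8, 2); dL² = 197
right sensor world pos = (6, 2); dR² = 197
sL = 200/197 = 200/197
sR = 200/197 = 200/197
mL = -1·sL + -1·sR = -400/197
mR = -1/2·sL + 0·sR = -100/197

200/197 200/197 -400/197 -100/197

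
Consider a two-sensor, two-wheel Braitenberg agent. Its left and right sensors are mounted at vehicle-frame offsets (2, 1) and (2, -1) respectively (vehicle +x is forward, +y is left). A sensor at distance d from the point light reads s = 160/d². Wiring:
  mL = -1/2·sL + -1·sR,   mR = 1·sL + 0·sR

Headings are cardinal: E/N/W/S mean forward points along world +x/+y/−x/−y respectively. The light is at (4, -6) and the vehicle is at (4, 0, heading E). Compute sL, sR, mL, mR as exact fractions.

left sensor world pos  = (6, 1); dL² = 53
right sensor world pos = (6, -1); dR² = 29
sL = 160/53 = 160/53
sR = 160/29 = 160/29
mL = -1/2·sL + -1·sR = -10800/1537
mR = 1·sL + 0·sR = 160/53

160/53 160/29 -10800/1537 160/53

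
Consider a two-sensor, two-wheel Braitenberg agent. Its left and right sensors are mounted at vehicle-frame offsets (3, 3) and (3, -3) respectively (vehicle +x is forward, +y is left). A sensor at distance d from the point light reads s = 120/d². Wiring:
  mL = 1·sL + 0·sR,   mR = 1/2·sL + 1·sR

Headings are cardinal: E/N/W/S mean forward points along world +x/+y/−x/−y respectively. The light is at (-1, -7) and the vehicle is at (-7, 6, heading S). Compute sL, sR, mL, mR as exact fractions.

left sensor world pos  = (-4, 3); dL² = 109
right sensor world pos = (-10, 3); dR² = 181
sL = 120/109 = 120/109
sR = 120/181 = 120/181
mL = 1·sL + 0·sR = 120/109
mR = 1/2·sL + 1·sR = 23940/19729

120/109 120/181 120/109 23940/19729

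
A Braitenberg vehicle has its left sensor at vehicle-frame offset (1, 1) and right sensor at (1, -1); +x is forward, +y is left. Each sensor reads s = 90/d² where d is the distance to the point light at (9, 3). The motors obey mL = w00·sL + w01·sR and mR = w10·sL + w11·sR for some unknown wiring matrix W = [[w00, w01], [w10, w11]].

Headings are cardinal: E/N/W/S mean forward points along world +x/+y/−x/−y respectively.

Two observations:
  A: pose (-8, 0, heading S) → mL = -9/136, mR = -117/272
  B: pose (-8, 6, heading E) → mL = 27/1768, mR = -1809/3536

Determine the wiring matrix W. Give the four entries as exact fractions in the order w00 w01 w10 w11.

-1 1 -1/2 -1

obs A: pose=(-8,0,S) → sL=45/136, sR=9/34, mL=-9/136, mR=-117/272
obs B: pose=(-8,6,E) → sL=45/136, sR=9/26, mL=27/1768, mR=-1809/3536
sensor matrix S = [[45/136, 9/34], [45/136, 9/26]]; det S = 405/15028
solve [mL_A; mL_B] = S·[w00; w01] and [mR_A; mR_B] = S·[w10; w11]:
  w00 = -1, w01 = 1, w10 = -1/2, w11 = -1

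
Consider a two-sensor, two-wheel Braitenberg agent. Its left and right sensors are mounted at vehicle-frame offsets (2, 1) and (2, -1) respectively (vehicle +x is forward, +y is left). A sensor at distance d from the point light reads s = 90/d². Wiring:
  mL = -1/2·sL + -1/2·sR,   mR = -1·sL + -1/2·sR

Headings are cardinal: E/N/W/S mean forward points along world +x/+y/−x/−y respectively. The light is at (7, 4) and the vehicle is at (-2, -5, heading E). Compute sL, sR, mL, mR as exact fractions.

90/113 90/149 -11790/16837 -18495/16837

left sensor world pos  = (0, -4); dL² = 113
right sensor world pos = (0, -6); dR² = 149
sL = 90/113 = 90/113
sR = 90/149 = 90/149
mL = -1/2·sL + -1/2·sR = -11790/16837
mR = -1·sL + -1/2·sR = -18495/16837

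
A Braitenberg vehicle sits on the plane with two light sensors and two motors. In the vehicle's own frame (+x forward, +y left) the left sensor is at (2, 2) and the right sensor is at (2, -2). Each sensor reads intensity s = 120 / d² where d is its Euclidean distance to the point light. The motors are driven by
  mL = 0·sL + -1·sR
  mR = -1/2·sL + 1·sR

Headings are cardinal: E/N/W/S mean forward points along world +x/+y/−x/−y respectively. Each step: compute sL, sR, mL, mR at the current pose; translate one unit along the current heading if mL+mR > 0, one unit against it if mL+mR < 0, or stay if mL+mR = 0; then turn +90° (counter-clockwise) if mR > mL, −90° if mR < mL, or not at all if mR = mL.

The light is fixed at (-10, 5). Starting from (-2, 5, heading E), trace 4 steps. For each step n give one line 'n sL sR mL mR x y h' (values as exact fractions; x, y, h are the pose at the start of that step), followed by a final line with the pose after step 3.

n=0: pose=(-2,5,E); sL=15/13, sR=15/13; mL=-15/13, mR=15/26; mL+mR=-15/26 → advance -1; mR−mL=45/26 → turn +1·90°
n=1: pose=(-3,5,N); sL=120/29, sR=24/17; mL=-24/17, mR=-324/493; mL+mR=-60/29 → advance -1; mR−mL=372/493 → turn +1·90°
n=2: pose=(-3,4,W); sL=60/17, sR=60/13; mL=-60/13, mR=630/221; mL+mR=-30/17 → advance -1; mR−mL=1650/221 → turn +1·90°
n=3: pose=(-2,4,S); sL=120/109, sR=8/3; mL=-8/3, mR=692/327; mL+mR=-60/109 → advance -1; mR−mL=1564/327 → turn +1·90°

0 15/13 15/13 -15/13 15/26 -2 5 E
1 120/29 24/17 -24/17 -324/493 -3 5 N
2 60/17 60/13 -60/13 630/221 -3 4 W
3 120/109 8/3 -8/3 692/327 -2 4 S
final -2 5 E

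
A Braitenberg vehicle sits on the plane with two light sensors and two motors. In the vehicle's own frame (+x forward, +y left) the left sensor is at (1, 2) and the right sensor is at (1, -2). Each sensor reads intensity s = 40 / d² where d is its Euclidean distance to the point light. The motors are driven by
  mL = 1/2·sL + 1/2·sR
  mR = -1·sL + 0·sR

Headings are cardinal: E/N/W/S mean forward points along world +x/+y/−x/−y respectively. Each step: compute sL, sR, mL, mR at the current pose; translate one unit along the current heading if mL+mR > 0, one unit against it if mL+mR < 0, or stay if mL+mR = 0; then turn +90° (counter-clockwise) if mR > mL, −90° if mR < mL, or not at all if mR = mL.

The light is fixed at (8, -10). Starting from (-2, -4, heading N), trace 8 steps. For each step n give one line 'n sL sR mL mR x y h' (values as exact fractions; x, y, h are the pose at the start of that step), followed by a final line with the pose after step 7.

0 40/193 40/113 6120/21809 -40/193 -2 -4 N
1 20/81 20/53 1340/4293 -20/81 -2 -3 E
2 8/17 40/157 968/2669 -8/17 -1 -3 S
3 5/17 1/5 21/85 -5/17 -1 -2 W
4 40/181 40/117 5960/21177 -40/181 0 -2 N
5 4/17 20/49 268/833 -4/17 0 -1 E
6 40/89 8/29 936/2581 -40/89 1 -1 S
7 5/16 5/26 105/416 -5/16 1 0 W
final 2 0 N

n=0: pose=(-2,-4,N); sL=40/193, sR=40/113; mL=6120/21809, mR=-40/193; mL+mR=1600/21809 → advance +1; mR−mL=-10640/21809 → turn -1·90°
n=1: pose=(-2,-3,E); sL=20/81, sR=20/53; mL=1340/4293, mR=-20/81; mL+mR=280/4293 → advance +1; mR−mL=-800/1431 → turn -1·90°
n=2: pose=(-1,-3,S); sL=8/17, sR=40/157; mL=968/2669, mR=-8/17; mL+mR=-288/2669 → advance -1; mR−mL=-2224/2669 → turn -1·90°
n=3: pose=(-1,-2,W); sL=5/17, sR=1/5; mL=21/85, mR=-5/17; mL+mR=-4/85 → advance -1; mR−mL=-46/85 → turn -1·90°
n=4: pose=(0,-2,N); sL=40/181, sR=40/117; mL=5960/21177, mR=-40/181; mL+mR=1280/21177 → advance +1; mR−mL=-10640/21177 → turn -1·90°
n=5: pose=(0,-1,E); sL=4/17, sR=20/49; mL=268/833, mR=-4/17; mL+mR=72/833 → advance +1; mR−mL=-464/833 → turn -1·90°
n=6: pose=(1,-1,S); sL=40/89, sR=8/29; mL=936/2581, mR=-40/89; mL+mR=-224/2581 → advance -1; mR−mL=-2096/2581 → turn -1·90°
n=7: pose=(1,0,W); sL=5/16, sR=5/26; mL=105/416, mR=-5/16; mL+mR=-25/416 → advance -1; mR−mL=-235/416 → turn -1·90°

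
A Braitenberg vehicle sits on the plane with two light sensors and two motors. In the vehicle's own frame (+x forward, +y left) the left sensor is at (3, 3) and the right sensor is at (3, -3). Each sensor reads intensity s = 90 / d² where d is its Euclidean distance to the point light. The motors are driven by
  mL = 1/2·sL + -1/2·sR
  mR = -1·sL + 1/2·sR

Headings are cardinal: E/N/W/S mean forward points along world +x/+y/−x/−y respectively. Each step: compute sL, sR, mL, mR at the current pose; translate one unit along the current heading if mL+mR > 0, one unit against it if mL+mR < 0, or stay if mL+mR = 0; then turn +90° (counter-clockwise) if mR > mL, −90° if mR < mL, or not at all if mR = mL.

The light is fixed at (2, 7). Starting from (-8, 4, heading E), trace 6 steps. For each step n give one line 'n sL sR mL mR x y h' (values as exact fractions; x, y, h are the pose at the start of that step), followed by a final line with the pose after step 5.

0 90/49 18/17 324/833 -1089/833 -8 4 E
1 9/10 45/116 297/1160 -819/1160 -9 4 S
2 90/221 90/197 -1080/43537 -7785/43537 -9 5 W
3 9/17 9/5 -54/85 63/170 -8 5 N
4 18/41 90/169 -324/6929 -1197/6929 -8 4 W
5 5/8 5/2 -15/16 5/8 -7 4 N
final -7 3 W

n=0: pose=(-8,4,E); sL=90/49, sR=18/17; mL=324/833, mR=-1089/833; mL+mR=-45/49 → advance -1; mR−mL=-1413/833 → turn -1·90°
n=1: pose=(-9,4,S); sL=9/10, sR=45/116; mL=297/1160, mR=-819/1160; mL+mR=-9/20 → advance -1; mR−mL=-279/290 → turn -1·90°
n=2: pose=(-9,5,W); sL=90/221, sR=90/197; mL=-1080/43537, mR=-7785/43537; mL+mR=-45/221 → advance -1; mR−mL=-6705/43537 → turn -1·90°
n=3: pose=(-8,5,N); sL=9/17, sR=9/5; mL=-54/85, mR=63/170; mL+mR=-9/34 → advance -1; mR−mL=171/170 → turn +1·90°
n=4: pose=(-8,4,W); sL=18/41, sR=90/169; mL=-324/6929, mR=-1197/6929; mL+mR=-9/41 → advance -1; mR−mL=-873/6929 → turn -1·90°
n=5: pose=(-7,4,N); sL=5/8, sR=5/2; mL=-15/16, mR=5/8; mL+mR=-5/16 → advance -1; mR−mL=25/16 → turn +1·90°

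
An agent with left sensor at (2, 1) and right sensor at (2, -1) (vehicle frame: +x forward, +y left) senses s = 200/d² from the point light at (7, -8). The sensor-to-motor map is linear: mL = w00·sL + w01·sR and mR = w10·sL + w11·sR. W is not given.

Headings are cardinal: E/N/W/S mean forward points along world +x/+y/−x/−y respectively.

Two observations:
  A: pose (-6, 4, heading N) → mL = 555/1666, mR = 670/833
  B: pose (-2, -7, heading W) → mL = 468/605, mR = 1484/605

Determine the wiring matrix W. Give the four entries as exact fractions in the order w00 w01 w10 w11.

obs A: pose=(-6,4,N) → sL=25/49, sR=10/17, mL=555/1666, mR=670/833
obs B: pose=(-2,-7,W) → sL=200/121, sR=8/5, mL=468/605, mR=1484/605
sensor matrix S = [[25/49, 10/17], [200/121, 8/5]]; det S = -15720/100793
solve [mL_A; mL_B] = S·[w00; w01] and [mR_A; mR_B] = S·[w10; w11]:
  w00 = -1/2, w01 = 1, w10 = 1, w11 = 1/2

-1/2 1 1 1/2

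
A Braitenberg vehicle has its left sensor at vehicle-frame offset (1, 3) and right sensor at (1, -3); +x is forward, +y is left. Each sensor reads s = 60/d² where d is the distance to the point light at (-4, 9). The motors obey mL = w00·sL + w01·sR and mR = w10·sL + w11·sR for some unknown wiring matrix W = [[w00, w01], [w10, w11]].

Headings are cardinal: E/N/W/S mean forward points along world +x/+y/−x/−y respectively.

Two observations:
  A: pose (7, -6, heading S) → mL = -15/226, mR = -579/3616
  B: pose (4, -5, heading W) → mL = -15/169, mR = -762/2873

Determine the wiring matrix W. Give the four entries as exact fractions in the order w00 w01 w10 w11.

obs A: pose=(7,-6,S) → sL=15/113, sR=3/16, mL=-15/226, mR=-579/3616
obs B: pose=(4,-5,W) → sL=30/169, sR=6/17, mL=-15/169, mR=-762/2873
sensor matrix S = [[15/113, 3/16], [30/169, 6/17]]; det S = 35235/2597192
solve [mL_A; mL_B] = S·[w00; w01] and [mR_A; mR_B] = S·[w10; w11]:
  w00 = -1/2, w01 = 0, w10 = -1/2, w11 = -1/2

-1/2 0 -1/2 -1/2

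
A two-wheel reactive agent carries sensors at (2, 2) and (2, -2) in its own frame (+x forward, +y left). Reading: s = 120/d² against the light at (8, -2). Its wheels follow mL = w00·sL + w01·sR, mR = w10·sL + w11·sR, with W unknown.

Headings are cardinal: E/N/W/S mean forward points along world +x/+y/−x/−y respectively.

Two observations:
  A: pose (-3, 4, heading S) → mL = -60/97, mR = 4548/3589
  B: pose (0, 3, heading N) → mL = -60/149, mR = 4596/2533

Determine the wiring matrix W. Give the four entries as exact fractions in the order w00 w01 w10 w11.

obs A: pose=(-3,4,S) → sL=120/97, sR=24/37, mL=-60/97, mR=4548/3589
obs B: pose=(0,3,N) → sL=120/149, sR=24/17, mL=-60/149, mR=4596/2533
sensor matrix S = [[120/97, 24/37], [120/149, 24/17]]; det S = 11128320/9090937
solve [mL_A; mL_B] = S·[w00; w01] and [mR_A; mR_B] = S·[w10; w11]:
  w00 = -1/2, w01 = 0, w10 = 1/2, w11 = 1

-1/2 0 1/2 1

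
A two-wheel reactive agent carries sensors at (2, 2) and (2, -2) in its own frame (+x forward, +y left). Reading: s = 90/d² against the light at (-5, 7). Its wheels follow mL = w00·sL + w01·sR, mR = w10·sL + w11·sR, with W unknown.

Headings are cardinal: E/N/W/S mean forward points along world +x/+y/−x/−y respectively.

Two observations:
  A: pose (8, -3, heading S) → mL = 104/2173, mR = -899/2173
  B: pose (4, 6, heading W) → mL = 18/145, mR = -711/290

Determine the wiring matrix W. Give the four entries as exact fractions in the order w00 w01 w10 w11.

-1/2 1/2 -1 -1/2

obs A: pose=(8,-3,S) → sL=10/41, sR=18/53, mL=104/2173, mR=-899/2173
obs B: pose=(4,6,W) → sL=45/29, sR=9/5, mL=18/145, mR=-711/290
sensor matrix S = [[10/41, 18/53], [45/29, 9/5]]; det S = -5544/63017
solve [mL_A; mL_B] = S·[w00; w01] and [mR_A; mR_B] = S·[w10; w11]:
  w00 = -1/2, w01 = 1/2, w10 = -1, w11 = -1/2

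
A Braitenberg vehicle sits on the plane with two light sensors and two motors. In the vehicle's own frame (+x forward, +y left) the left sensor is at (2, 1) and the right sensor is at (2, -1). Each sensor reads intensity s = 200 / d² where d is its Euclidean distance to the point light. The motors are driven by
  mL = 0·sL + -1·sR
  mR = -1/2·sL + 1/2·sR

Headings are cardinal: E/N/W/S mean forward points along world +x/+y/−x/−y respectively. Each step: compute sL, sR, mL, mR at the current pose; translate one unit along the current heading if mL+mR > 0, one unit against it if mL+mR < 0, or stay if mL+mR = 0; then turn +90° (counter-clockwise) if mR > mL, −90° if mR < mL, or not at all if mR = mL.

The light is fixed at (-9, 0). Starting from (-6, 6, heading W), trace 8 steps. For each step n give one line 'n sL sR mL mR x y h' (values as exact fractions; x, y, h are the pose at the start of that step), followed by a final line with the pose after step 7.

n=0: pose=(-6,6,W); sL=100/13, sR=4; mL=-4, mR=-24/13; mL+mR=-76/13 → advance -1; mR−mL=28/13 → turn +1·90°
n=1: pose=(-5,6,S); sL=200/41, sR=8; mL=-8, mR=64/41; mL+mR=-264/41 → advance -1; mR−mL=392/41 → turn +1·90°
n=2: pose=(-5,7,E); sL=2, sR=25/9; mL=-25/9, mR=7/18; mL+mR=-43/18 → advance -1; mR−mL=19/6 → turn +1·90°
n=3: pose=(-6,7,N); sL=40/17, sR=200/97; mL=-200/97, mR=-240/1649; mL+mR=-3640/1649 → advance -1; mR−mL=3160/1649 → turn +1·90°
n=4: pose=(-6,6,W); sL=100/13, sR=4; mL=-4, mR=-24/13; mL+mR=-76/13 → advance -1; mR−mL=28/13 → turn +1·90°
n=5: pose=(-5,6,S); sL=200/41, sR=8; mL=-8, mR=64/41; mL+mR=-264/41 → advance -1; mR−mL=392/41 → turn +1·90°
n=6: pose=(-5,7,E); sL=2, sR=25/9; mL=-25/9, mR=7/18; mL+mR=-43/18 → advance -1; mR−mL=19/6 → turn +1·90°
n=7: pose=(-6,7,N); sL=40/17, sR=200/97; mL=-200/97, mR=-240/1649; mL+mR=-3640/1649 → advance -1; mR−mL=3160/1649 → turn +1·90°

0 100/13 4 -4 -24/13 -6 6 W
1 200/41 8 -8 64/41 -5 6 S
2 2 25/9 -25/9 7/18 -5 7 E
3 40/17 200/97 -200/97 -240/1649 -6 7 N
4 100/13 4 -4 -24/13 -6 6 W
5 200/41 8 -8 64/41 -5 6 S
6 2 25/9 -25/9 7/18 -5 7 E
7 40/17 200/97 -200/97 -240/1649 -6 7 N
final -6 6 W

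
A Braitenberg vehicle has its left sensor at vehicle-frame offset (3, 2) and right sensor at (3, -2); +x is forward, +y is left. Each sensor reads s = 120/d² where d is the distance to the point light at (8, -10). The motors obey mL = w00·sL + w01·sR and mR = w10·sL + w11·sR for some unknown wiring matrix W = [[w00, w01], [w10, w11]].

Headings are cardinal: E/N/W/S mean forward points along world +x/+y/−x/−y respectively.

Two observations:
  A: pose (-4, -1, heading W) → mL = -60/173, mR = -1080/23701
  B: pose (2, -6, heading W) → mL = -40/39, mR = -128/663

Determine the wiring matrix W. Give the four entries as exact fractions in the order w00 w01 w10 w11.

obs A: pose=(-4,-1,W) → sL=60/137, sR=60/173, mL=-60/173, mR=-1080/23701
obs B: pose=(2,-6,W) → sL=24/17, sR=40/39, mL=-40/39, mR=-128/663
sensor matrix S = [[60/137, 60/173], [24/17, 40/39]]; det S = -211840/5237921
solve [mL_A; mL_B] = S·[w00; w01] and [mR_A; mR_B] = S·[w10; w11]:
  w00 = 0, w01 = -1, w10 = -1/2, w11 = 1/2

0 -1 -1/2 1/2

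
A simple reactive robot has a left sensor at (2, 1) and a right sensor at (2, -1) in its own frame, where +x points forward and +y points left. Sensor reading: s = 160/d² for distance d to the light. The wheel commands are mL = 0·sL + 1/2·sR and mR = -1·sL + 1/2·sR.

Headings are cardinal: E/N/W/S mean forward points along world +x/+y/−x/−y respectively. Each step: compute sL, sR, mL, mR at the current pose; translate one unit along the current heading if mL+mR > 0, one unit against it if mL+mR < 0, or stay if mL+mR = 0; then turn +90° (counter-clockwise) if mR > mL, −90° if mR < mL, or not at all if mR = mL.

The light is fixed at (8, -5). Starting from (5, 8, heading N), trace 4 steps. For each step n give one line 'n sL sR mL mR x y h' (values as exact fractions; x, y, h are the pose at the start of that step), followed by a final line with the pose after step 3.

0 160/241 160/229 80/229 -17360/55189 5 8 N
1 80/113 16/17 8/17 -456/1921 5 9 E
2 32/29 160/153 80/153 -2576/4437 6 9 S
3 40/53 10/17 5/17 -415/901 6 10 W
final 7 10 N

n=0: pose=(5,8,N); sL=160/241, sR=160/229; mL=80/229, mR=-17360/55189; mL+mR=1920/55189 → advance +1; mR−mL=-160/241 → turn -1·90°
n=1: pose=(5,9,E); sL=80/113, sR=16/17; mL=8/17, mR=-456/1921; mL+mR=448/1921 → advance +1; mR−mL=-80/113 → turn -1·90°
n=2: pose=(6,9,S); sL=32/29, sR=160/153; mL=80/153, mR=-2576/4437; mL+mR=-256/4437 → advance -1; mR−mL=-32/29 → turn -1·90°
n=3: pose=(6,10,W); sL=40/53, sR=10/17; mL=5/17, mR=-415/901; mL+mR=-150/901 → advance -1; mR−mL=-40/53 → turn -1·90°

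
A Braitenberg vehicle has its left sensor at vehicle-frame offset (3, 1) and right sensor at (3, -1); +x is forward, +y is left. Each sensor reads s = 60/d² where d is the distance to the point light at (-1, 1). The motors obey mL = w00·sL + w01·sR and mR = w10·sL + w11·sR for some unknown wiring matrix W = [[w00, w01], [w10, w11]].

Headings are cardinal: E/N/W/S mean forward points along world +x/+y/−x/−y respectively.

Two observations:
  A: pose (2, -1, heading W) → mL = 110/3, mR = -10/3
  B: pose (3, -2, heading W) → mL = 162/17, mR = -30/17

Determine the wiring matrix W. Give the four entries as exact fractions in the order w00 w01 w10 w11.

obs A: pose=(2,-1,W) → sL=20/3, sR=60, mL=110/3, mR=-10/3
obs B: pose=(3,-2,W) → sL=60/17, sR=12, mL=162/17, mR=-30/17
sensor matrix S = [[20/3, 60], [60/17, 12]]; det S = -2240/17
solve [mL_A; mL_B] = S·[w00; w01] and [mR_A; mR_B] = S·[w10; w11]:
  w00 = 1, w01 = 1/2, w10 = -1/2, w11 = 0

1 1/2 -1/2 0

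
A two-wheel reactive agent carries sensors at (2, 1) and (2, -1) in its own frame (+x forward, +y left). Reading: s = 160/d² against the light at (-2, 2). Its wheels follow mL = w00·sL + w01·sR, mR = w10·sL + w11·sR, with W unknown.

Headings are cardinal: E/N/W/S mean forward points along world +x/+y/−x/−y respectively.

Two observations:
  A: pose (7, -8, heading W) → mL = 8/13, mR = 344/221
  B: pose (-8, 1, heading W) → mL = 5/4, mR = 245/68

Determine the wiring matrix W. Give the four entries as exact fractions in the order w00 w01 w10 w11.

0 1/2 1 1/2

obs A: pose=(7,-8,W) → sL=16/17, sR=16/13, mL=8/13, mR=344/221
obs B: pose=(-8,1,W) → sL=40/17, sR=5/2, mL=5/4, mR=245/68
sensor matrix S = [[16/17, 16/13], [40/17, 5/2]]; det S = -120/221
solve [mL_A; mL_B] = S·[w00; w01] and [mR_A; mR_B] = S·[w10; w11]:
  w00 = 0, w01 = 1/2, w10 = 1, w11 = 1/2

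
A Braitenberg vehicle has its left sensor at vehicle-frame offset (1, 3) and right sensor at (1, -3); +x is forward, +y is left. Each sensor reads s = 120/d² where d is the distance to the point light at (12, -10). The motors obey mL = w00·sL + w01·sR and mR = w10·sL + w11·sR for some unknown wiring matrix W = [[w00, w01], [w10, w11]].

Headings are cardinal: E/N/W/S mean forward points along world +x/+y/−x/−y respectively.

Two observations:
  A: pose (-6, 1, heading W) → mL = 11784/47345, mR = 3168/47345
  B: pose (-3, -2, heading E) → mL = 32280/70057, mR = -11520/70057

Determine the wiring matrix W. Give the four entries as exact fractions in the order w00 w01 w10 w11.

1/2 1/2 1 -1

obs A: pose=(-6,1,W) → sL=24/85, sR=120/557, mL=11784/47345, mR=3168/47345
obs B: pose=(-3,-2,E) → sL=120/317, sR=120/221, mL=32280/70057, mR=-11520/70057
sensor matrix S = [[24/85, 120/557], [120/317, 120/221]]; det S = 47602944/663369733
solve [mL_A; mL_B] = S·[w00; w01] and [mR_A; mR_B] = S·[w10; w11]:
  w00 = 1/2, w01 = 1/2, w10 = 1, w11 = -1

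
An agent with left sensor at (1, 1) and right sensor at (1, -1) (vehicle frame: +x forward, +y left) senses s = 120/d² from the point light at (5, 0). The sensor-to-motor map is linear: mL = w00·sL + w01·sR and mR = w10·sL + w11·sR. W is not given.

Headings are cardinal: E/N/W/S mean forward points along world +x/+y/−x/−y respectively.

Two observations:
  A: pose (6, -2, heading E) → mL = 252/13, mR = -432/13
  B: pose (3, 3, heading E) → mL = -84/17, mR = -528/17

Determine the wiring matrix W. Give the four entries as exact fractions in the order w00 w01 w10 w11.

1 -1/2 -1 -1

obs A: pose=(6,-2,E) → sL=24, sR=120/13, mL=252/13, mR=-432/13
obs B: pose=(3,3,E) → sL=120/17, sR=24, mL=-84/17, mR=-528/17
sensor matrix S = [[24, 120/13], [120/17, 24]]; det S = 112896/221
solve [mL_A; mL_B] = S·[w00; w01] and [mR_A; mR_B] = S·[w10; w11]:
  w00 = 1, w01 = -1/2, w10 = -1, w11 = -1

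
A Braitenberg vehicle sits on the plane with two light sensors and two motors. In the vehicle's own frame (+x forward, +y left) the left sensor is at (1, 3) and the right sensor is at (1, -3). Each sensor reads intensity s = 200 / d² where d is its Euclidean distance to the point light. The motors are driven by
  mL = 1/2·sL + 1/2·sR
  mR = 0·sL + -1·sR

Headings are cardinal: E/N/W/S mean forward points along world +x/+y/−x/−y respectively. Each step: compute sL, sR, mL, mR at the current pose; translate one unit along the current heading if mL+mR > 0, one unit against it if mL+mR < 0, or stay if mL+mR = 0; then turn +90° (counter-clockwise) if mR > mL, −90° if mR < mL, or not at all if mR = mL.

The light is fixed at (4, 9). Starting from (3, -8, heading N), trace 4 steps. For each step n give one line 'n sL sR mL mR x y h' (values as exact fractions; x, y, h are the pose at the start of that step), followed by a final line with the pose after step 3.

0 25/34 10/13 665/884 -10/13 3 -8 N
1 8/9 200/441 296/441 -200/441 3 -9 E
2 20/37 20/37 20/37 -20/37 4 -9 S
3 100/221 100/113 16700/24973 -100/113 4 -9 W
final 5 -9 N

n=0: pose=(3,-8,N); sL=25/34, sR=10/13; mL=665/884, mR=-10/13; mL+mR=-15/884 → advance -1; mR−mL=-1345/884 → turn -1·90°
n=1: pose=(3,-9,E); sL=8/9, sR=200/441; mL=296/441, mR=-200/441; mL+mR=32/147 → advance +1; mR−mL=-496/441 → turn -1·90°
n=2: pose=(4,-9,S); sL=20/37, sR=20/37; mL=20/37, mR=-20/37; mL+mR=0 → advance +0; mR−mL=-40/37 → turn -1·90°
n=3: pose=(4,-9,W); sL=100/221, sR=100/113; mL=16700/24973, mR=-100/113; mL+mR=-5400/24973 → advance -1; mR−mL=-38800/24973 → turn -1·90°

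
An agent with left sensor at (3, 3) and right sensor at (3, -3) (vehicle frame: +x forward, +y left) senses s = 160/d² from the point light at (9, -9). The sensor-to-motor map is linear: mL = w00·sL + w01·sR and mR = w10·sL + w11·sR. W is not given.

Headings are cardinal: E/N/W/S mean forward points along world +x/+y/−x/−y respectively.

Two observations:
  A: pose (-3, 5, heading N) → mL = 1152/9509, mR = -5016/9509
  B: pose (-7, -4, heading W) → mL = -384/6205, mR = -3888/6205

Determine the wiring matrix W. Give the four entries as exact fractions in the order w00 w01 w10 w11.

-1 1 -1 -1/2

obs A: pose=(-3,5,N) → sL=80/257, sR=16/37, mL=1152/9509, mR=-5016/9509
obs B: pose=(-7,-4,W) → sL=32/73, sR=32/85, mL=-384/6205, mR=-3888/6205
sensor matrix S = [[80/257, 16/37], [32/73, 32/85]]; det S = -854016/11800669
solve [mL_A; mL_B] = S·[w00; w01] and [mR_A; mR_B] = S·[w10; w11]:
  w00 = -1, w01 = 1, w10 = -1, w11 = -1/2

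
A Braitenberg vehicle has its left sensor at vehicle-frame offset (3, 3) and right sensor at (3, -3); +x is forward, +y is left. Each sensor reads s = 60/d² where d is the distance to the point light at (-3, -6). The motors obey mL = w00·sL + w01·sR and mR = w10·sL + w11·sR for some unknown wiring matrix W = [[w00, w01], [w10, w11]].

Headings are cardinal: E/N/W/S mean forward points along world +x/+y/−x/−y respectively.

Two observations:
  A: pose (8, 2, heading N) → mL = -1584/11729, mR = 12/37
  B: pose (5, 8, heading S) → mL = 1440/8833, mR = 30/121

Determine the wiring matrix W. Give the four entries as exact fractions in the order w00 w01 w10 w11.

obs A: pose=(8,2,N) → sL=12/37, sR=60/317, mL=-1584/11729, mR=12/37
obs B: pose=(5,8,S) → sL=30/121, sR=30/73, mL=1440/8833, mR=30/121
sensor matrix S = [[12/37, 60/317], [30/121, 30/73]]; det S = 8946720/103602257
solve [mL_A; mL_B] = S·[w00; w01] and [mR_A; mR_B] = S·[w10; w11]:
  w00 = -1, w01 = 1, w10 = 1, w11 = 0

-1 1 1 0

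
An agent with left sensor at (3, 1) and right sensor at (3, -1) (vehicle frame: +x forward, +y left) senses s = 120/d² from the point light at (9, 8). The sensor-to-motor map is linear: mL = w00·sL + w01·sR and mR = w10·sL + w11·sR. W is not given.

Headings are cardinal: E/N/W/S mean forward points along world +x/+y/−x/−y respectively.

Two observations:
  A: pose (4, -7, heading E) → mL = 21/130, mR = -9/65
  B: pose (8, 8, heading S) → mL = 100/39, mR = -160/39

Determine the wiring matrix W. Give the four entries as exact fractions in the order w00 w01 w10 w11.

-1/2 1 -1 1

obs A: pose=(4,-7,E) → sL=3/5, sR=6/13, mL=21/130, mR=-9/65
obs B: pose=(8,8,S) → sL=40/3, sR=120/13, mL=100/39, mR=-160/39
sensor matrix S = [[3/5, 6/13], [40/3, 120/13]]; det S = -8/13
solve [mL_A; mL_B] = S·[w00; w01] and [mR_A; mR_B] = S·[w10; w11]:
  w00 = -1/2, w01 = 1, w10 = -1, w11 = 1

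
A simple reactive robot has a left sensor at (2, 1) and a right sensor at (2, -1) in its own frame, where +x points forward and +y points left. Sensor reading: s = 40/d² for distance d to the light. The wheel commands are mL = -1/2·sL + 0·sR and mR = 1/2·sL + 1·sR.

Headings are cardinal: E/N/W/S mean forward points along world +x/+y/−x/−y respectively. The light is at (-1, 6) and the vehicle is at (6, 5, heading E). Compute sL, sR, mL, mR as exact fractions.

40/81 8/17 -20/81 988/1377

left sensor world pos  = (8, 6); dL² = 81
right sensor world pos = (8, 4); dR² = 85
sL = 40/81 = 40/81
sR = 40/85 = 8/17
mL = -1/2·sL + 0·sR = -20/81
mR = 1/2·sL + 1·sR = 988/1377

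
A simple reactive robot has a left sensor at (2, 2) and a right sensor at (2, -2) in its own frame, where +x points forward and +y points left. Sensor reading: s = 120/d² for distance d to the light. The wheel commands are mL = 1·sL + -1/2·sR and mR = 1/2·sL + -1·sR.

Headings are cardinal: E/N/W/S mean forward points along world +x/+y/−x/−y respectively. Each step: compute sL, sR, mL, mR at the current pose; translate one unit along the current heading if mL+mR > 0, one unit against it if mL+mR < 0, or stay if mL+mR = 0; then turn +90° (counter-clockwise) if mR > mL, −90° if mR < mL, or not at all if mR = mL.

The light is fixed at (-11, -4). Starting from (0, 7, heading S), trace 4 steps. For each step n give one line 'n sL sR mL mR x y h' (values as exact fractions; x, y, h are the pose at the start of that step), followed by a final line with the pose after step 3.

0 12/25 20/27 74/675 -338/675 0 7 S
1 120/181 120/277 22380/50137 -5100/50137 0 8 W
2 6/13 6/17 63/221 -27/221 -1 8 N
3 40/123 24/53 644/6519 -1892/6519 -1 9 E
final -2 9 S

n=0: pose=(0,7,S); sL=12/25, sR=20/27; mL=74/675, mR=-338/675; mL+mR=-88/225 → advance -1; mR−mL=-412/675 → turn -1·90°
n=1: pose=(0,8,W); sL=120/181, sR=120/277; mL=22380/50137, mR=-5100/50137; mL+mR=17280/50137 → advance +1; mR−mL=-27480/50137 → turn -1·90°
n=2: pose=(-1,8,N); sL=6/13, sR=6/17; mL=63/221, mR=-27/221; mL+mR=36/221 → advance +1; mR−mL=-90/221 → turn -1·90°
n=3: pose=(-1,9,E); sL=40/123, sR=24/53; mL=644/6519, mR=-1892/6519; mL+mR=-416/2173 → advance -1; mR−mL=-2536/6519 → turn -1·90°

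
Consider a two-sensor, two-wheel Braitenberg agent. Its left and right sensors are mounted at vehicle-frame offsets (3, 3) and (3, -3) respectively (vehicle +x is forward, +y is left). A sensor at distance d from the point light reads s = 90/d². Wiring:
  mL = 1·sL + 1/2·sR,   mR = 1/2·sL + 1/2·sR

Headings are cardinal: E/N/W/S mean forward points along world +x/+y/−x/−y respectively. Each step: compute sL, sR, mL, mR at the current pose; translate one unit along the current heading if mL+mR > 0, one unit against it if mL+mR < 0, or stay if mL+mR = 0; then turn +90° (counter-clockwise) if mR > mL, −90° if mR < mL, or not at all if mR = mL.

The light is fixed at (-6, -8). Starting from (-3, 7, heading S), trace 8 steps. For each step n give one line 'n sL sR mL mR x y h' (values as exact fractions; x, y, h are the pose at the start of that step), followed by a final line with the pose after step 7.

n=0: pose=(-3,7,S); sL=1/2, sR=5/8; mL=13/16, mR=9/16; mL+mR=11/8 → advance +1; mR−mL=-1/4 → turn -1·90°
n=1: pose=(-3,6,W); sL=90/121, sR=90/289; mL=31455/34969, mR=18450/34969; mL+mR=49905/34969 → advance +1; mR−mL=-45/121 → turn -1·90°
n=2: pose=(-4,6,N); sL=9/29, sR=45/157; mL=4131/9106, mR=1359/4553; mL+mR=6849/9106 → advance +1; mR−mL=-9/58 → turn -1·90°
n=3: pose=(-4,7,E); sL=90/349, sR=90/169; mL=30915/58981, mR=23310/58981; mL+mR=54225/58981 → advance +1; mR−mL=-45/349 → turn -1·90°
n=4: pose=(-3,7,S); sL=1/2, sR=5/8; mL=13/16, mR=9/16; mL+mR=11/8 → advance +1; mR−mL=-1/4 → turn -1·90°
n=5: pose=(-3,6,W); sL=90/121, sR=90/289; mL=31455/34969, mR=18450/34969; mL+mR=49905/34969 → advance +1; mR−mL=-45/121 → turn -1·90°
n=6: pose=(-4,6,N); sL=9/29, sR=45/157; mL=4131/9106, mR=1359/4553; mL+mR=6849/9106 → advance +1; mR−mL=-9/58 → turn -1·90°
n=7: pose=(-4,7,E); sL=90/349, sR=90/169; mL=30915/58981, mR=23310/58981; mL+mR=54225/58981 → advance +1; mR−mL=-45/349 → turn -1·90°

0 1/2 5/8 13/16 9/16 -3 7 S
1 90/121 90/289 31455/34969 18450/34969 -3 6 W
2 9/29 45/157 4131/9106 1359/4553 -4 6 N
3 90/349 90/169 30915/58981 23310/58981 -4 7 E
4 1/2 5/8 13/16 9/16 -3 7 S
5 90/121 90/289 31455/34969 18450/34969 -3 6 W
6 9/29 45/157 4131/9106 1359/4553 -4 6 N
7 90/349 90/169 30915/58981 23310/58981 -4 7 E
final -3 7 S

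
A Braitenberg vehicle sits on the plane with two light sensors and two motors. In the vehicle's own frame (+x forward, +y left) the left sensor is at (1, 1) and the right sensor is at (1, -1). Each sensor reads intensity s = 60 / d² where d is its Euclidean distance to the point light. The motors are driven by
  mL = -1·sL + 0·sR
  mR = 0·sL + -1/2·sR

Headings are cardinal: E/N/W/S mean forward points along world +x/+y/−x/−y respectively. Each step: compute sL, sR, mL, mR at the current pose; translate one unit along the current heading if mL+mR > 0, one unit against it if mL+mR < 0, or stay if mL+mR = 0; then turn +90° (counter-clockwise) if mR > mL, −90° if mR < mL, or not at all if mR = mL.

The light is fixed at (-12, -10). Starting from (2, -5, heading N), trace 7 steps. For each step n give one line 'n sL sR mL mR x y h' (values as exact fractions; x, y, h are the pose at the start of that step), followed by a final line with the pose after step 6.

0 12/41 20/87 -12/41 -10/87 2 -5 N
1 30/89 30/97 -30/89 -15/97 2 -6 W
2 12/53 12/41 -12/53 -6/41 3 -6 S
3 15/73 15/68 -15/73 -15/136 3 -5 E
4 12/41 20/87 -12/41 -10/87 2 -5 N
5 30/89 30/97 -30/89 -15/97 2 -6 W
6 12/53 12/41 -12/53 -6/41 3 -6 S
final 3 -5 E

n=0: pose=(2,-5,N); sL=12/41, sR=20/87; mL=-12/41, mR=-10/87; mL+mR=-1454/3567 → advance -1; mR−mL=634/3567 → turn +1·90°
n=1: pose=(2,-6,W); sL=30/89, sR=30/97; mL=-30/89, mR=-15/97; mL+mR=-4245/8633 → advance -1; mR−mL=1575/8633 → turn +1·90°
n=2: pose=(3,-6,S); sL=12/53, sR=12/41; mL=-12/53, mR=-6/41; mL+mR=-810/2173 → advance -1; mR−mL=174/2173 → turn +1·90°
n=3: pose=(3,-5,E); sL=15/73, sR=15/68; mL=-15/73, mR=-15/136; mL+mR=-3135/9928 → advance -1; mR−mL=945/9928 → turn +1·90°
n=4: pose=(2,-5,N); sL=12/41, sR=20/87; mL=-12/41, mR=-10/87; mL+mR=-1454/3567 → advance -1; mR−mL=634/3567 → turn +1·90°
n=5: pose=(2,-6,W); sL=30/89, sR=30/97; mL=-30/89, mR=-15/97; mL+mR=-4245/8633 → advance -1; mR−mL=1575/8633 → turn +1·90°
n=6: pose=(3,-6,S); sL=12/53, sR=12/41; mL=-12/53, mR=-6/41; mL+mR=-810/2173 → advance -1; mR−mL=174/2173 → turn +1·90°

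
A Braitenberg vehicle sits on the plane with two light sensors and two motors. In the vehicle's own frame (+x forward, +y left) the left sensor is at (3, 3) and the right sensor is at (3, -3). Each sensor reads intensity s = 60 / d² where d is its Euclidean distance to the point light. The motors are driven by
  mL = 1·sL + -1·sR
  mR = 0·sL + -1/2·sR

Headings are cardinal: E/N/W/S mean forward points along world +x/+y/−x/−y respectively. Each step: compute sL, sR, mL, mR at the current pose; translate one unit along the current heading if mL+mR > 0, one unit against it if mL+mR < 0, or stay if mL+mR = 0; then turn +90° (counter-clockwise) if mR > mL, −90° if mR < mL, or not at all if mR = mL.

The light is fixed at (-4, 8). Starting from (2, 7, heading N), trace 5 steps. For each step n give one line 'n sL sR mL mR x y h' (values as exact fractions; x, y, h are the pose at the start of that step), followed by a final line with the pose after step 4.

0 60/13 12/17 864/221 -6/17 2 7 N
1 2/3 2/3 0 -1/3 2 8 E
2 60/73 60/13 -3600/949 -30/13 1 8 S
3 3/4 15/17 -9/68 -15/34 1 9 E
4 60/53 12 -576/53 -6 0 9 S
final 0 10 E

n=0: pose=(2,7,N); sL=60/13, sR=12/17; mL=864/221, mR=-6/17; mL+mR=786/221 → advance +1; mR−mL=-942/221 → turn -1·90°
n=1: pose=(2,8,E); sL=2/3, sR=2/3; mL=0, mR=-1/3; mL+mR=-1/3 → advance -1; mR−mL=-1/3 → turn -1·90°
n=2: pose=(1,8,S); sL=60/73, sR=60/13; mL=-3600/949, mR=-30/13; mL+mR=-5790/949 → advance -1; mR−mL=1410/949 → turn +1·90°
n=3: pose=(1,9,E); sL=3/4, sR=15/17; mL=-9/68, mR=-15/34; mL+mR=-39/68 → advance -1; mR−mL=-21/68 → turn -1·90°
n=4: pose=(0,9,S); sL=60/53, sR=12; mL=-576/53, mR=-6; mL+mR=-894/53 → advance -1; mR−mL=258/53 → turn +1·90°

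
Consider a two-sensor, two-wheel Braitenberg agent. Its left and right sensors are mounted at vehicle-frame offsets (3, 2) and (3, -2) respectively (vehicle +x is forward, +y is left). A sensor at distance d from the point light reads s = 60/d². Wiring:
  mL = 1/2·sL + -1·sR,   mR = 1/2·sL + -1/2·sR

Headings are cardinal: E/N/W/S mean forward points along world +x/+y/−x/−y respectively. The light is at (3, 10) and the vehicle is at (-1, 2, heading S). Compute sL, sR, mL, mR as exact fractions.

left sensor world pos  = (1, -1); dL² = 125
right sensor world pos = (-3, -1); dR² = 157
sL = 60/125 = 12/25
sR = 60/157 = 60/157
mL = 1/2·sL + -1·sR = -558/3925
mR = 1/2·sL + -1/2·sR = 192/3925

12/25 60/157 -558/3925 192/3925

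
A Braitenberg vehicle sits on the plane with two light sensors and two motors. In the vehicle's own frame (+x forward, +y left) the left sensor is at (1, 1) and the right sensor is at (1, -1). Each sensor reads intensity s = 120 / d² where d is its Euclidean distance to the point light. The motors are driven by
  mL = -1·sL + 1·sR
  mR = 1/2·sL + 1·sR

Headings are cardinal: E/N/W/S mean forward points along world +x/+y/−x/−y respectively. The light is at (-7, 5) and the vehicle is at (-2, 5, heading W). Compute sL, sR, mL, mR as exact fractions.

left sensor world pos  = (-3, 4); dL² = 17
right sensor world pos = (-3, 6); dR² = 17
sL = 120/17 = 120/17
sR = 120/17 = 120/17
mL = -1·sL + 1·sR = 0
mR = 1/2·sL + 1·sR = 180/17

120/17 120/17 0 180/17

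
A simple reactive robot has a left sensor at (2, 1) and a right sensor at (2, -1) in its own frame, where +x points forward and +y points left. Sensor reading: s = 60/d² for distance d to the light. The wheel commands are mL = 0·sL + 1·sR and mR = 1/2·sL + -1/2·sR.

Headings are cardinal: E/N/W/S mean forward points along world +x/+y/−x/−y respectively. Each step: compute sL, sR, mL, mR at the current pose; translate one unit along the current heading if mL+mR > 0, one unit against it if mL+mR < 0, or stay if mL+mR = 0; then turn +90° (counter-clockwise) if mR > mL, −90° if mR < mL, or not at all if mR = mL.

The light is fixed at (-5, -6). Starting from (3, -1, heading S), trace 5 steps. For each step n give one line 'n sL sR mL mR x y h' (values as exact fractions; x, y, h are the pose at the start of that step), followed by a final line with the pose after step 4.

0 2/3 30/29 30/29 -16/87 3 -1 S
1 4/3 60/61 60/61 32/183 3 -2 W
2 5/6 3/5 3/5 7/60 2 -2 N
3 20/39 60/97 60/97 -200/3783 2 -1 E
4 2/3 30/29 30/29 -16/87 3 -1 S
final 3 -2 W

n=0: pose=(3,-1,S); sL=2/3, sR=30/29; mL=30/29, mR=-16/87; mL+mR=74/87 → advance +1; mR−mL=-106/87 → turn -1·90°
n=1: pose=(3,-2,W); sL=4/3, sR=60/61; mL=60/61, mR=32/183; mL+mR=212/183 → advance +1; mR−mL=-148/183 → turn -1·90°
n=2: pose=(2,-2,N); sL=5/6, sR=3/5; mL=3/5, mR=7/60; mL+mR=43/60 → advance +1; mR−mL=-29/60 → turn -1·90°
n=3: pose=(2,-1,E); sL=20/39, sR=60/97; mL=60/97, mR=-200/3783; mL+mR=2140/3783 → advance +1; mR−mL=-2540/3783 → turn -1·90°
n=4: pose=(3,-1,S); sL=2/3, sR=30/29; mL=30/29, mR=-16/87; mL+mR=74/87 → advance +1; mR−mL=-106/87 → turn -1·90°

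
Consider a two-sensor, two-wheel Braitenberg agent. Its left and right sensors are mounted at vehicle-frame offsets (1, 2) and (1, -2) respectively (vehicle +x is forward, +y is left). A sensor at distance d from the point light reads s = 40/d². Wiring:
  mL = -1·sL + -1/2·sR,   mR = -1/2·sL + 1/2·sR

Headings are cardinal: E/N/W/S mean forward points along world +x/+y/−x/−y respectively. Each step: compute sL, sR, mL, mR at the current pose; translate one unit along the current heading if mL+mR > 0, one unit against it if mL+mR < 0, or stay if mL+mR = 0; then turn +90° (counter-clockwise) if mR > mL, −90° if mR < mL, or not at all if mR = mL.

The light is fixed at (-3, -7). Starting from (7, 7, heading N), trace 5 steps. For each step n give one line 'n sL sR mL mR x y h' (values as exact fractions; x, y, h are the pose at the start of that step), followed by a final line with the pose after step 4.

n=0: pose=(7,7,N); sL=40/289, sR=40/369; mL=-20540/106641, mR=-1600/106641; mL+mR=-60/289 → advance -1; mR−mL=18940/106641 → turn +1·90°
n=1: pose=(7,6,W); sL=20/101, sR=20/153; mL=-4070/15453, mR=-520/15453; mL+mR=-30/101 → advance -1; mR−mL=3550/15453 → turn +1·90°
n=2: pose=(8,6,S); sL=40/313, sR=8/45; mL=-3052/14085, mR=352/14085; mL+mR=-60/313 → advance -1; mR−mL=3404/14085 → turn +1·90°
n=3: pose=(8,7,E); sL=1/10, sR=5/36; mL=-61/360, mR=7/360; mL+mR=-3/20 → advance -1; mR−mL=17/90 → turn +1·90°
n=4: pose=(7,7,N); sL=40/289, sR=40/369; mL=-20540/106641, mR=-1600/106641; mL+mR=-60/289 → advance -1; mR−mL=18940/106641 → turn +1·90°

0 40/289 40/369 -20540/106641 -1600/106641 7 7 N
1 20/101 20/153 -4070/15453 -520/15453 7 6 W
2 40/313 8/45 -3052/14085 352/14085 8 6 S
3 1/10 5/36 -61/360 7/360 8 7 E
4 40/289 40/369 -20540/106641 -1600/106641 7 7 N
final 7 6 W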